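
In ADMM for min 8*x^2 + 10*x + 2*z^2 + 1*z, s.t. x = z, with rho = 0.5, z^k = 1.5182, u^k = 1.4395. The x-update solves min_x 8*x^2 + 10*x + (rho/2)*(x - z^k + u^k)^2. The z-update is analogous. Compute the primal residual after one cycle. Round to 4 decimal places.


ADMM iteration with rho = 0.5, z^k = 1.5182, u^k = 1.4395
Step 1: x-update.
Minimize 8*x^2 + 10*x + (0.5/2)*(x - 1.5182 + 1.4395)^2
FOC: (2*8 + 0.5)*x = -10 + 0.5*(1.5182 - 1.4395)
x^{k+1} = -0.6037
Step 2: z-update.
Minimize 2*z^2 + 1*z + (0.5/2)*(-0.6037 - z + 1.4395)^2
FOC: (2*2 + 0.5)*z = -1 + 0.5*(-0.6037 + 1.4395)
z^{k+1} = -0.1294
Step 3: u-update.
u^{k+1} = 1.4395 - 0.6037 + 0.1294 = 0.9652
Step 4: Primal residual = |-0.6037 + 0.1294| = 0.4743


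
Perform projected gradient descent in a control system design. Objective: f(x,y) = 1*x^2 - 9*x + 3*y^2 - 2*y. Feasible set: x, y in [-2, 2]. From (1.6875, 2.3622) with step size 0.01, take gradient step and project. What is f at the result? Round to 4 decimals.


Step 1: Compute gradient at (1.6875, 2.3622).
grad_x = 2*1*1.6875 - 9 = -5.625
grad_y = 2*3*2.3622 - 2 = 12.1732
Step 2: Gradient step.
x_raw = 1.6875 - 0.01*-5.625 = 1.7438
y_raw = 2.3622 - 0.01*12.1732 = 2.2405
Step 3: Project onto [-2, 2].
x_proj = clip(1.7438) = 1.7438
y_proj = clip(2.2405) = 2.0
Step 4: Evaluate f.
f(1.7438, 2.0) = -4.6531


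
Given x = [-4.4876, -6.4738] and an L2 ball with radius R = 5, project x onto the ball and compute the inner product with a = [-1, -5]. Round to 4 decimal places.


Step 1: Compute ||x|| (intermediates to 6 decimals).
||x|| = sqrt((-4.4876)^2 + (-6.4738)^2) = 7.877096
Step 2: Project.
Since ||x|| > R, scale = R/||x|| = 5/7.877096 = 0.634752, proj(x) = scale * x
proj(x) = [-2.848513, -4.109257]
Step 3: Dot product.
a^T * proj(x) = -1*(-2.848513) - 5*(-4.109257) = 23.3948


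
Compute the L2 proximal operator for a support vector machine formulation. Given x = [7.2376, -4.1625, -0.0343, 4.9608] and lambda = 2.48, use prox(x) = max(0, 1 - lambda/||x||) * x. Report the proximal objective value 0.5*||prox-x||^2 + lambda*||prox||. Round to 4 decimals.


Step 1: Compute ||x||.
||x|| = 9.7118
Step 2: Compute scaling factor.
scale = max(0, 1 - 2.48/9.7118) = 0.7446
Step 3: prox(x) = [5.3894, -3.0996, -0.0255, 3.694]
||prox(x)|| = 7.2318
Step 4: Proximal objective.
0.5*||prox-x||^2 = 3.0752
lambda*||prox|| = 17.9349
Total = 21.0102


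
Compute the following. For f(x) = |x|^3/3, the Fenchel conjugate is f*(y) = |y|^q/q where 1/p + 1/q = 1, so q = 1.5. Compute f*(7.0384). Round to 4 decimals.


The conjugate exponent q satisfies 1/p + 1/q = 1.
p = 3, so q = 3/(3 - 1) = 1.5
|y|^q = 7.0384^1.5 = 18.6729
f*(7.0384) = 18.6729 / 1.5 = 12.4486


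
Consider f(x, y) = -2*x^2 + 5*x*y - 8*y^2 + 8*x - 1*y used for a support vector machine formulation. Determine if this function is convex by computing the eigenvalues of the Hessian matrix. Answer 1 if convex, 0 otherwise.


The Hessian of f(x,y) = -2*x^2 + 5*x*y - 8*y^2 + 8*x - 1*y is:
H = [[-4, 5], [5, -16]]
Trace = -4 - 16 = -20
Determinant = -4*-16 - (5)^2 = 39
Discriminant = (-20)^2 - 4*39 = 244.0
Eigenvalues: lambda_1 = -17.8102, lambda_2 = -2.1898
The function is not convex.

0


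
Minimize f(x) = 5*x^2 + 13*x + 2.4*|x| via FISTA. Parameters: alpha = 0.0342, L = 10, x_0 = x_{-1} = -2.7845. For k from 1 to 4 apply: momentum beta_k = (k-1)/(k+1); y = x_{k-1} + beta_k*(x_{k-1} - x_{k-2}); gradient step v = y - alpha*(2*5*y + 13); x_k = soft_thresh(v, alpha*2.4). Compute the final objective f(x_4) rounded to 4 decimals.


FISTA on f(x) = 5*x^2 + 13*x + 2.4*|x|
L = 10, alpha = 0.0342
Iteration 1: beta = 0.0, y = -2.7845 + 0.0*(-2.7845 + 2.7845) = -2.7845
  grad(y) = -14.845, v = y - alpha*grad = -2.2768
  prox(v) = soft_thresh(-2.2768, 0.0821) = -2.1947
Iteration 2: beta = 0.3333, y = -2.1947 + 0.3333*(-2.1947 + 2.7845) = -1.9981
  grad(y) = -6.9813, v = y - alpha*grad = -1.7594
  prox(v) = soft_thresh(-1.7594, 0.0821) = -1.6773
Iteration 3: beta = 0.5, y = -1.6773 + 0.5*(-1.6773 + 2.1947) = -1.4186
  grad(y) = -1.1857, v = y - alpha*grad = -1.378
  prox(v) = soft_thresh(-1.378, 0.0821) = -1.2959
Iteration 4: beta = 0.6, y = -1.2959 + 0.6*(-1.2959 + 1.6773) = -1.0671
  grad(y) = 2.3287, v = y - alpha*grad = -1.1468
  prox(v) = soft_thresh(-1.1468, 0.0821) = -1.0647
f(x_4) = 5*(-1.0647)^2 + 13*(-1.0647) + 2.4*|-1.0647| = -5.6179


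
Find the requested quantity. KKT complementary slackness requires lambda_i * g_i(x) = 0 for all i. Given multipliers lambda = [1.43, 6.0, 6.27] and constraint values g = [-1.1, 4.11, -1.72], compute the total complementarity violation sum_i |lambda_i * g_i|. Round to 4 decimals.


KKT complementary slackness check:
lambda_1 * g_1 = 1.43 * -1.1 = -1.573
lambda_2 * g_2 = 6.0 * 4.11 = 24.66
lambda_3 * g_3 = 6.27 * -1.72 = -10.7844
Total violation = 1.573 + 24.66 + 10.7844 = 37.0174


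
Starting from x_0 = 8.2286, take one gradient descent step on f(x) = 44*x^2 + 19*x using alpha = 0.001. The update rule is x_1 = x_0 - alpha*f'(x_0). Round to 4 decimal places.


We compute the gradient at x_0 and apply the update.
f'(x) = 88*x + 19
f'(8.2286) = 88*8.2286 + 19 = 743.1168
x_1 = 8.2286 - 0.001*743.1168 = 7.4855


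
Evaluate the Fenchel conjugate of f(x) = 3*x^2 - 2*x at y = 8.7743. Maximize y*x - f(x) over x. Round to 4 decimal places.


f*(y) = sup_x {y*x - a*x^2 - b*x} = sup_x {(y-b)*x - a*x^2}
FOC: (y - b) - 2a*x = 0 => x* = (y - b)/(2a)
x* = (8.7743 + 2)/(2*3) = 1.7957
f*(8.7743) = (y-b)^2/(4a) = (8.7743 + 2)^2/(4*3)
= 116.0855/12 = 9.6738


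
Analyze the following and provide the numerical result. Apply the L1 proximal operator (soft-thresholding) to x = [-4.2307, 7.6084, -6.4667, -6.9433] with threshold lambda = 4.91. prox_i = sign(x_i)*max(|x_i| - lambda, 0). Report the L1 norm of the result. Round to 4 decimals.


Soft-thresholding with lambda = 4.91:
prox(-4.2307) = sign(-4.2307)*max(|-4.2307| - 4.91, 0) = 0.0
prox(7.6084) = sign(7.6084)*max(|7.6084| - 4.91, 0) = 2.6984
prox(-6.4667) = sign(-6.4667)*max(|-6.4667| - 4.91, 0) = -1.5567
prox(-6.9433) = sign(-6.9433)*max(|-6.9433| - 4.91, 0) = -2.0333
prox(x) = [0.0, 2.6984, -1.5567, -2.0333]
||prox(x)||_1 = 0.0 + 2.6984 + 1.5567 + 2.0333 = 6.2884


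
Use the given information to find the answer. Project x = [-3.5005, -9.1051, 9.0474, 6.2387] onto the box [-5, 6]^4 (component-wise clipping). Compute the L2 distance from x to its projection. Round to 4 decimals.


Project each component onto [-5, 6].
clip(-3.5005) = -3.5005, clip(-9.1051) = -5.0, clip(9.0474) = 6.0, clip(6.2387) = 6.0
Projection = [-3.5005, -5.0, 6.0, 6.0]
Squared diffs: [0.0, 16.8518, 9.2866, 0.057]
Distance = sqrt(26.1954) = 5.1182


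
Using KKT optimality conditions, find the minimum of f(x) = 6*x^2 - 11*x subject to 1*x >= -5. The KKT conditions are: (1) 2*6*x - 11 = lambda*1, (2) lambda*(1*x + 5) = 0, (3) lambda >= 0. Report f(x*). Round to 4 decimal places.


Step 1: Try lambda = 0 (constraint inactive).
Stationarity: 2*6*x - 11 = 0
x* = 11/(2*6) = 11/12 = 0.9167 (rounded; the exact value 11/12 is used below)
Check constraint: 1*0.9167 = 0.9167 >= -5 -- satisfied.
Step 2: Compute optimal value.
f(x*) = 6*(11/12)^2 - 11*(11/12) = -5.0417


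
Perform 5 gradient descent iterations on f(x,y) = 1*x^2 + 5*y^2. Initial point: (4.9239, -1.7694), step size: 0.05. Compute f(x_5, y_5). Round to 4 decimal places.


Gradient descent on f(x,y) = 1*x^2 + 5*y^2.
Starting point: (4.9239, -1.7694), alpha = 0.05
Step 1: grad_x = 2*1*4.9239 = 9.8478, grad_y = 2*5*-1.7694 = -17.694
  x_1 = 4.9239 - 0.05*9.8478 = 4.4315
  y_1 = -1.7694 - 0.05*-17.694 = -0.8847
Step 2: grad_x = 2*1*4.4315 = 8.863, grad_y = 2*5*-0.8847 = -8.847
  x_2 = 4.4315 - 0.05*8.863 = 3.9884
  y_2 = -0.8847 - 0.05*-8.847 = -0.4424
Step 3: grad_x = 2*1*3.9884 = 7.9767, grad_y = 2*5*-0.4424 = -4.4235
  x_3 = 3.9884 - 0.05*7.9767 = 3.5895
  y_3 = -0.4424 - 0.05*-4.4235 = -0.2212
Step 4: grad_x = 2*1*3.5895 = 7.179, grad_y = 2*5*-0.2212 = -2.2118
  x_4 = 3.5895 - 0.05*7.179 = 3.2306
  y_4 = -0.2212 - 0.05*-2.2118 = -0.1106
Step 5: grad_x = 2*1*3.2306 = 6.4611, grad_y = 2*5*-0.1106 = -1.1059
  x_5 = 3.2306 - 0.05*6.4611 = 2.9075
  y_5 = -0.1106 - 0.05*-1.1059 = -0.0553
f(2.9075, -0.0553) = 1*2.9075^2 + 5*(-0.0553)^2 = 8.4689


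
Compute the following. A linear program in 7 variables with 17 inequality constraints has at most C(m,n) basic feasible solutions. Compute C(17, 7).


Each vertex corresponds to some choice of n active constraints out of m, so the number of vertices is at most C(m, n) = m! / (n!(m-n)!).
m = 17, n = 7
Numerator: 17 * 16 * 15 * 14 * 13 * 12 * 11
Denominator: 7! = 5040
C(17, 7) = 19448


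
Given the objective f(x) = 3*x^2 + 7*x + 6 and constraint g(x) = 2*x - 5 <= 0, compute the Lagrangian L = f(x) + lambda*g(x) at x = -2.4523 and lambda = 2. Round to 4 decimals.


Step 1: Evaluate f(x).
f(-2.4523) = 3*(-2.4523)^2 + 7*(-2.4523) + 6 = 6.8752
Step 2: Evaluate g(x).
g(-2.4523) = 2*-2.4523 - 5 = -9.9046
Step 3: Compute Lagrangian.
L = 6.8752 + 2*-9.9046 = -12.934


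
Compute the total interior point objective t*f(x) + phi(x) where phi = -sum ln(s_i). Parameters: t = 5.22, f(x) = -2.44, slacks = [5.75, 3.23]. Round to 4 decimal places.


Step 1: Compute log-barrier.
ln values: [1.7492, 1.1725]
phi = -(1.7492 + 1.1725) = -2.9217
Step 2: Compute augmented objective.
t*f(x) = 5.22*-2.44 = -12.7368
Total = -12.7368 - 2.9217 = -15.6585


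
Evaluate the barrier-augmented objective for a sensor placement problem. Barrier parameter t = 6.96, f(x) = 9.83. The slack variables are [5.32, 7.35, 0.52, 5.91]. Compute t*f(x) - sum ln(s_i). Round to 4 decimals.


Step 1: Compute log-barrier.
ln values: [1.6715, 1.9947, -0.6539, 1.7766]
phi = -(1.6715 + 1.9947 - 0.6539 + 1.7766) = -4.7889
Step 2: Compute augmented objective.
t*f(x) = 6.96*9.83 = 68.4168
Total = 68.4168 - 4.7889 = 63.6279


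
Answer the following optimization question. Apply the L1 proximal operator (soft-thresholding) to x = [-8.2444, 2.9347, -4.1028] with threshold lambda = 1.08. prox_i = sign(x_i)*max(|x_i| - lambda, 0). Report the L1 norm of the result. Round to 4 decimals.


Soft-thresholding with lambda = 1.08:
prox(-8.2444) = sign(-8.2444)*max(|-8.2444| - 1.08, 0) = -7.1644
prox(2.9347) = sign(2.9347)*max(|2.9347| - 1.08, 0) = 1.8547
prox(-4.1028) = sign(-4.1028)*max(|-4.1028| - 1.08, 0) = -3.0228
prox(x) = [-7.1644, 1.8547, -3.0228]
||prox(x)||_1 = 7.1644 + 1.8547 + 3.0228 = 12.0419


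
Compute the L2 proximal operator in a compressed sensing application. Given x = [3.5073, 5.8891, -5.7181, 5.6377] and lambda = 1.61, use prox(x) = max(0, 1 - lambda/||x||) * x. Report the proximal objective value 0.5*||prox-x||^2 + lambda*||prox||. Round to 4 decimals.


Step 1: Compute ||x||.
||x|| = 10.5576
Step 2: Compute scaling factor.
scale = max(0, 1 - 1.61/10.5576) = 0.8475
Step 3: prox(x) = [2.9724, 4.991, -4.8461, 4.778]
||prox(x)|| = 8.9476
Step 4: Proximal objective.
0.5*||prox-x||^2 = 1.2961
lambda*||prox|| = 14.4056
Total = 15.7017


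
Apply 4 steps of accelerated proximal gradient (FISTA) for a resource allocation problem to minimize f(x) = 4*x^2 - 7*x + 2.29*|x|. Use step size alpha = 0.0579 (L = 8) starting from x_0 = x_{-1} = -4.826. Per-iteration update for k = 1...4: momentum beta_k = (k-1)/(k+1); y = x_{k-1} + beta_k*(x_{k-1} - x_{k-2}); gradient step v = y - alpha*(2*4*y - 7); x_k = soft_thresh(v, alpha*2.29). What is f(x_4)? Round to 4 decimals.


FISTA on f(x) = 4*x^2 - 7*x + 2.29*|x|
L = 8, alpha = 0.0579
Iteration 1: beta = 0.0, y = -4.826 + 0.0*(-4.826 + 4.826) = -4.826
  grad(y) = -45.608, v = y - alpha*grad = -2.1853
  prox(v) = soft_thresh(-2.1853, 0.1326) = -2.0527
Iteration 2: beta = 0.3333, y = -2.0527 + 0.3333*(-2.0527 + 4.826) = -1.1283
  grad(y) = -16.0262, v = y - alpha*grad = -0.2004
  prox(v) = soft_thresh(-0.2004, 0.1326) = -0.0678
Iteration 3: beta = 0.5, y = -0.0678 + 0.5*(-0.0678 + 2.0527) = 0.9247
  grad(y) = 0.3976, v = y - alpha*grad = 0.9017
  prox(v) = soft_thresh(0.9017, 0.1326) = 0.7691
Iteration 4: beta = 0.6, y = 0.7691 + 0.6*(0.7691 + 0.0678) = 1.2712
  grad(y) = 3.1696, v = y - alpha*grad = 1.0877
  prox(v) = soft_thresh(1.0877, 0.1326) = 0.9551
f(x_4) = 4*0.9551^2 - 7*0.9551 + 2.29*|0.9551| = -0.8497


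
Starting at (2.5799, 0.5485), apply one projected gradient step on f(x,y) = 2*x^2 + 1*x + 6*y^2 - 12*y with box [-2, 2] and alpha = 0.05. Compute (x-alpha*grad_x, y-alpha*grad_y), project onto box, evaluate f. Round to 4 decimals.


Step 1: Compute gradient at (2.5799, 0.5485).
grad_x = 2*2*2.5799 + 1 = 11.3196
grad_y = 2*6*0.5485 - 12 = -5.418
Step 2: Gradient step.
x_raw = 2.5799 - 0.05*11.3196 = 2.0139
y_raw = 0.5485 - 0.05*-5.418 = 0.8194
Step 3: Project onto [-2, 2].
x_proj = clip(2.0139) = 2.0
y_proj = clip(0.8194) = 0.8194
Step 4: Evaluate f.
f(2.0, 0.8194) = 4.1957


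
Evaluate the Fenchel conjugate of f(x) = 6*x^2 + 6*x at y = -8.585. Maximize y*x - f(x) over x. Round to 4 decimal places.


f*(y) = sup_x {y*x - a*x^2 - b*x} = sup_x {(y-b)*x - a*x^2}
FOC: (y - b) - 2a*x = 0 => x* = (y - b)/(2a)
x* = (-8.585 - 6)/(2*6) = -1.2154
f*(-8.585) = (y-b)^2/(4a) = (-8.585 - 6)^2/(4*6)
= 212.7222/24 = 8.8634


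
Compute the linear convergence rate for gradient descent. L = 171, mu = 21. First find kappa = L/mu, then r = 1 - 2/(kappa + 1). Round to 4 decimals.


Step 1: Compute the condition number.
kappa = L/mu = 171/21 = 8.1429
Step 2: Compute the convergence rate.
r = 1 - 2/(kappa + 1) = 1 - 2*mu/(L + mu) = (L - mu)/(L + mu) = 150/192 = 0.7813


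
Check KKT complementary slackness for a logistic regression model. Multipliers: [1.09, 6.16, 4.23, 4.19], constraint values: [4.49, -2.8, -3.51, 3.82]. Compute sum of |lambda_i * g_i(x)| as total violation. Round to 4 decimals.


KKT complementary slackness check:
lambda_1 * g_1 = 1.09 * 4.49 = 4.8941
lambda_2 * g_2 = 6.16 * -2.8 = -17.248
lambda_3 * g_3 = 4.23 * -3.51 = -14.8473
lambda_4 * g_4 = 4.19 * 3.82 = 16.0058
Total violation = 4.8941 + 17.248 + 14.8473 + 16.0058 = 52.9952


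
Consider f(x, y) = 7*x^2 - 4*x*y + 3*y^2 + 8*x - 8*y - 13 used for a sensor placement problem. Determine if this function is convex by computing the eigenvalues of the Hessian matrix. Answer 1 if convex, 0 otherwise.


The Hessian of f(x,y) = 7*x^2 - 4*x*y + 3*y^2 + 8*x - 8*y - 13 is:
H = [[14, -4], [-4, 6]]
Trace = 14 + 6 = 20
Determinant = 14*6 - (-4)^2 = 68
Discriminant = (20)^2 - 4*68 = 128.0
Eigenvalues: lambda_1 = 4.3431, lambda_2 = 15.6569
The function is convex.

1


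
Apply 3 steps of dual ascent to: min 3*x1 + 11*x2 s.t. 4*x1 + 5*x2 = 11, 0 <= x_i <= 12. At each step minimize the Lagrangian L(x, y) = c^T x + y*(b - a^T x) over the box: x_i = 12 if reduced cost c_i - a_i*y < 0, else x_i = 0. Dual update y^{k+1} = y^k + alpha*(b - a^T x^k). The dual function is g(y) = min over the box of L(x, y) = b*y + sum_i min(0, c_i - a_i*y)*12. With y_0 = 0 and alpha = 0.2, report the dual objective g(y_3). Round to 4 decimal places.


Dual ascent for LP: min 3*x1 + 11*x2, 4*x1 + 5*x2 = 11, 0 <= x_i <= 12
Step 1: y^k = 0.0, reduced costs: (3.0, 11.0)
  x^k = (0.0, 0.0), subgradient = b - a^T x = 11.0
  y^{k+1} = 0.0 + 0.2*11.0 = 2.2
Step 2: y^k = 2.2, reduced costs: (-5.8, 0.0)
  x^k = (12.0, 0.0), subgradient = b - a^T x = -37.0
  y^{k+1} = 2.2 + 0.2*-37.0 = -5.2
Step 3: y^k = -5.2, reduced costs: (23.8, 37.0)
  x^k = (0.0, 0.0), subgradient = b - a^T x = 11.0
  y^{k+1} = -5.2 + 0.2*11.0 = -3.0
Dual objective at y_3 = -3.0: reduced costs (15.0, 26.0), box minimizer x = (0.0, 0.0)
g(y_3) = b*y + (c1 - a1*y)*x1 + (c2 - a2*y)*x2 = 11*(-3.0) + 15.0*0.0 + 26.0*0.0 = -33.0 + 0.0 + 0.0 = -33.0


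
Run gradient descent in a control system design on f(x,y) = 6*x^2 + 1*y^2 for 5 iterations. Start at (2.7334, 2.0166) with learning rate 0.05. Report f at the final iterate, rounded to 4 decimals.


Gradient descent on f(x,y) = 6*x^2 + 1*y^2.
Starting point: (2.7334, 2.0166), alpha = 0.05
Step 1: grad_x = 2*6*2.7334 = 32.8008, grad_y = 2*1*2.0166 = 4.0332
  x_1 = 2.7334 - 0.05*32.8008 = 1.0934
  y_1 = 2.0166 - 0.05*4.0332 = 1.8149
Step 2: grad_x = 2*6*1.0934 = 13.1203, grad_y = 2*1*1.8149 = 3.6299
  x_2 = 1.0934 - 0.05*13.1203 = 0.4373
  y_2 = 1.8149 - 0.05*3.6299 = 1.6334
Step 3: grad_x = 2*6*0.4373 = 5.2481, grad_y = 2*1*1.6334 = 3.2669
  x_3 = 0.4373 - 0.05*5.2481 = 0.1749
  y_3 = 1.6334 - 0.05*3.2669 = 1.4701
Step 4: grad_x = 2*6*0.1749 = 2.0993, grad_y = 2*1*1.4701 = 2.9402
  x_4 = 0.1749 - 0.05*2.0993 = 0.07
  y_4 = 1.4701 - 0.05*2.9402 = 1.3231
Step 5: grad_x = 2*6*0.07 = 0.8397, grad_y = 2*1*1.3231 = 2.6462
  x_5 = 0.07 - 0.05*0.8397 = 0.028
  y_5 = 1.3231 - 0.05*2.6462 = 1.1908
f(0.028, 1.1908) = 6*0.028^2 + 1*1.1908^2 = 1.4227


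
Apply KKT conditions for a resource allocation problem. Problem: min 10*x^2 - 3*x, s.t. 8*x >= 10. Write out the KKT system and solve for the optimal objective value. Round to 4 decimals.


Step 1: Try lambda = 0 (constraint inactive).
x_unc = 3/(2*10) = 0.15
Check: 8*0.15 = 1.2 < 10 -- violated!
Step 2: Constraint must be active: 8*x = 10
x* = 10/8 = 1.25
lambda = (2*10*1.25 - 3)/8 = 2.75
Step 3: Compute optimal value.
f(x*) = 10*1.25^2 - 3*1.25 = 11.875


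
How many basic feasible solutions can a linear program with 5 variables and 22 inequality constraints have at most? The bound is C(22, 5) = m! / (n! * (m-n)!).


Each vertex corresponds to some choice of n active constraints out of m, so the number of vertices is at most C(m, n) = m! / (n!(m-n)!).
m = 22, n = 5
Numerator: 22 * 21 * 20 * 19 * 18
Denominator: 5! = 120
C(22, 5) = 26334


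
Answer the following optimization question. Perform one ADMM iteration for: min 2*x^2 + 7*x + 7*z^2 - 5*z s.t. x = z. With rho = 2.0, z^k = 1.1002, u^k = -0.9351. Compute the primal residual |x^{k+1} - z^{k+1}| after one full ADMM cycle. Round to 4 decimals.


ADMM iteration with rho = 2.0, z^k = 1.1002, u^k = -0.9351
Step 1: x-update.
Minimize 2*x^2 + 7*x + (2.0/2)*(x - 1.1002 - 0.9351)^2
FOC: (2*2 + 2.0)*x = -7 + 2.0*(1.1002 + 0.9351)
x^{k+1} = -0.4882
Step 2: z-update.
Minimize 7*z^2 - 5*z + (2.0/2)*(-0.4882 - z - 0.9351)^2
FOC: (2*7 + 2.0)*z = 5 + 2.0*(-0.4882 - 0.9351)
z^{k+1} = 0.1346
Step 3: u-update.
u^{k+1} = -0.9351 - 0.4882 - 0.1346 = -1.5579
Step 4: Primal residual = |-0.4882 - 0.1346| = 0.6228


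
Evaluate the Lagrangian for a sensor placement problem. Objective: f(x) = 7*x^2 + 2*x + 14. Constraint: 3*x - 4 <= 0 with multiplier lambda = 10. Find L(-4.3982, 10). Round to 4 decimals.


Step 1: Evaluate f(x).
f(-4.3982) = 7*(-4.3982)^2 + 2*(-4.3982) + 14 = 140.6127
Step 2: Evaluate g(x).
g(-4.3982) = 3*-4.3982 - 4 = -17.1946
Step 3: Compute Lagrangian.
L = 140.6127 + 10*-17.1946 = -31.3333


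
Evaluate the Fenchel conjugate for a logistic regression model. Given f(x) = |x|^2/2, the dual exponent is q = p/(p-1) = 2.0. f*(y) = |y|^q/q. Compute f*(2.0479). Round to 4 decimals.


The conjugate exponent q satisfies 1/p + 1/q = 1.
p = 2, so q = 2/(2 - 1) = 2.0
|y|^q = 2.0479^2.0 = 4.1939
f*(2.0479) = 4.1939 / 2.0 = 2.0969


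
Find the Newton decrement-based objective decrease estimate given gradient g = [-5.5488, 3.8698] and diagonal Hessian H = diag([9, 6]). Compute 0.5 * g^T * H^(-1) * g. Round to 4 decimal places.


Step 1: H is diagonal, so H^(-1) * g = [-0.6165, 0.645].
Step 2: g^T H^(-1) g = sum_i g_i^2 / H_ii
  = (-5.5488)^2/9 + (3.8698)^2/6
  = 3.421 + 2.4959 = 5.9169
Step 3: Objective decrease = 0.5 * g^T H^(-1) g = 2.9585


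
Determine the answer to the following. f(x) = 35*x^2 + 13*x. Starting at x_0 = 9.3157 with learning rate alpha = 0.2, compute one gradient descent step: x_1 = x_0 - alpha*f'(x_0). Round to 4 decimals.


We compute the gradient at x_0 and apply the update.
f'(x) = 70*x + 13
f'(9.3157) = 70*9.3157 + 13 = 665.099
x_1 = 9.3157 - 0.2*665.099 = -123.7041


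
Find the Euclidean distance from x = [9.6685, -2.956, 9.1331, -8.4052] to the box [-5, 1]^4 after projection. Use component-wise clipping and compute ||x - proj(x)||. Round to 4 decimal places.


Project each component onto [-5, 1].
clip(9.6685) = 1.0, clip(-2.956) = -2.956, clip(9.1331) = 1.0, clip(-8.4052) = -5.0
Projection = [1.0, -2.956, 1.0, -5.0]
Squared diffs: [75.1429, 0.0, 66.1473, 11.5954]
Distance = sqrt(152.8856) = 12.3647


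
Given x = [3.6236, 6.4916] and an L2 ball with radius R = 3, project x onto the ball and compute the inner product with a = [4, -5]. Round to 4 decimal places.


Step 1: Compute ||x|| (intermediates to 6 decimals).
||x|| = sqrt(3.6236^2 + 6.4916^2) = 7.43447
Step 2: Project.
Since ||x|| > R, scale = R/||x|| = 3/7.43447 = 0.403526, proj(x) = scale * x
proj(x) = [1.462217, 2.619529]
Step 3: Dot product.
a^T * proj(x) = 4*1.462217 - 5*2.619529 = -7.2488


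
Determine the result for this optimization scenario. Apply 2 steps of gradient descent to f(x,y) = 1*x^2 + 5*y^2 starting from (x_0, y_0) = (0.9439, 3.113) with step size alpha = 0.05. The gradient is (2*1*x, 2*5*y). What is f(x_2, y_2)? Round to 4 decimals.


Gradient descent on f(x,y) = 1*x^2 + 5*y^2.
Starting point: (0.9439, 3.113), alpha = 0.05
Step 1: grad_x = 2*1*0.9439 = 1.8878, grad_y = 2*5*3.113 = 31.13
  x_1 = 0.9439 - 0.05*1.8878 = 0.8495
  y_1 = 3.113 - 0.05*31.13 = 1.5565
Step 2: grad_x = 2*1*0.8495 = 1.699, grad_y = 2*5*1.5565 = 15.565
  x_2 = 0.8495 - 0.05*1.699 = 0.7646
  y_2 = 1.5565 - 0.05*15.565 = 0.7783
f(0.7646, 0.7783) = 1*0.7646^2 + 5*0.7783^2 = 3.6129


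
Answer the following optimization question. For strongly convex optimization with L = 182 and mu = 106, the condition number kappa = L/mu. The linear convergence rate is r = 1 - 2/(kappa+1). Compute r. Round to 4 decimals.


Step 1: Compute the condition number.
kappa = L/mu = 182/106 = 1.717
Step 2: Compute the convergence rate.
r = 1 - 2/(kappa + 1) = 1 - 2*mu/(L + mu) = (L - mu)/(L + mu) = 76/288 = 0.2639


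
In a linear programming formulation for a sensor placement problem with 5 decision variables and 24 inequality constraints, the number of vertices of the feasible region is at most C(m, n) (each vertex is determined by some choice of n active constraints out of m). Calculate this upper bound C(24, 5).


Each vertex corresponds to some choice of n active constraints out of m, so the number of vertices is at most C(m, n) = m! / (n!(m-n)!).
m = 24, n = 5
Numerator: 24 * 23 * 22 * 21 * 20
Denominator: 5! = 120
C(24, 5) = 42504


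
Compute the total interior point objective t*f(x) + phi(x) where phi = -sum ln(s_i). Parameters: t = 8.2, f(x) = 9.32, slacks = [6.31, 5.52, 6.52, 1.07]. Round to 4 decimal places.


Step 1: Compute log-barrier.
ln values: [1.8421, 1.7084, 1.8749, 0.0677]
phi = -(1.8421 + 1.7084 + 1.8749 + 0.0677) = -5.493
Step 2: Compute augmented objective.
t*f(x) = 8.2*9.32 = 76.424
Total = 76.424 - 5.493 = 70.931


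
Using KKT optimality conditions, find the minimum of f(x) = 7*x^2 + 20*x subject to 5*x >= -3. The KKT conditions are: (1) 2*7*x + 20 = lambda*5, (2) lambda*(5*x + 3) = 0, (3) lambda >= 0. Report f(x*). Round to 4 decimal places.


Step 1: Try lambda = 0 (constraint inactive).
x_unc = -20/(2*7) = -1.4286
Check: 5*-1.4286 = -7.143 < -3 -- violated!
Step 2: Constraint must be active: 5*x = -3
x* = -3/5 = -0.6
lambda = (2*7*(-0.6) + 20)/5 = 2.32
Step 3: Compute optimal value.
f(x*) = 7*(-0.6)^2 + 20*(-0.6) = -9.48


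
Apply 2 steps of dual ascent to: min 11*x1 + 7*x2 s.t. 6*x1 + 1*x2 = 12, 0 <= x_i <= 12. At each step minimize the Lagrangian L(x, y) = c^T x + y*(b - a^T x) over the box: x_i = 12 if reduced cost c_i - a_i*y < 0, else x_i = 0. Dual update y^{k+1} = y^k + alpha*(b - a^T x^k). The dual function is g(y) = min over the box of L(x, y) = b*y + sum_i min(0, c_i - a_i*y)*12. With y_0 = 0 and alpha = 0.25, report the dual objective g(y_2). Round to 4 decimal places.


Dual ascent for LP: min 11*x1 + 7*x2, 6*x1 + 1*x2 = 12, 0 <= x_i <= 12
Step 1: y^k = 0.0, reduced costs: (11.0, 7.0)
  x^k = (0.0, 0.0), subgradient = b - a^T x = 12.0
  y^{k+1} = 0.0 + 0.25*12.0 = 3.0
Step 2: y^k = 3.0, reduced costs: (-7.0, 4.0)
  x^k = (12.0, 0.0), subgradient = b - a^T x = -60.0
  y^{k+1} = 3.0 + 0.25*-60.0 = -12.0
Dual objective at y_2 = -12.0: reduced costs (83.0, 19.0), box minimizer x = (0.0, 0.0)
g(y_2) = b*y + (c1 - a1*y)*x1 + (c2 - a2*y)*x2 = 12*(-12.0) + 83.0*0.0 + 19.0*0.0 = -144.0 + 0.0 + 0.0 = -144.0


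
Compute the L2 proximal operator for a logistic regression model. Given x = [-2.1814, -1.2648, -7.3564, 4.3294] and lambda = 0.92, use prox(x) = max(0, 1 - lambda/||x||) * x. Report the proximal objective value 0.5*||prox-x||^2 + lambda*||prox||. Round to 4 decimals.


Step 1: Compute ||x||.
||x|| = 8.9005
Step 2: Compute scaling factor.
scale = max(0, 1 - 0.92/8.9005) = 0.8966
Step 3: prox(x) = [-1.9559, -1.1341, -6.596, 3.8819]
||prox(x)|| = 7.9805
Step 4: Proximal objective.
0.5*||prox-x||^2 = 0.4232
lambda*||prox|| = 7.3421
Total = 7.7652


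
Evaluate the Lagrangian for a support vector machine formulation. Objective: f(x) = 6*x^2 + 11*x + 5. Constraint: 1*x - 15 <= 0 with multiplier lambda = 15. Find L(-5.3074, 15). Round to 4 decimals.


Step 1: Evaluate f(x).
f(-5.3074) = 6*(-5.3074)^2 + 11*(-5.3074) + 5 = 115.6296
Step 2: Evaluate g(x).
g(-5.3074) = 1*-5.3074 - 15 = -20.3074
Step 3: Compute Lagrangian.
L = 115.6296 + 15*-20.3074 = -188.9814


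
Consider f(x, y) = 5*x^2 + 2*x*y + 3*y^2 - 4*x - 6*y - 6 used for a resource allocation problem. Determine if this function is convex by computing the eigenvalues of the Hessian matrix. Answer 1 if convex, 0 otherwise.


The Hessian of f(x,y) = 5*x^2 + 2*x*y + 3*y^2 - 4*x - 6*y - 6 is:
H = [[10, 2], [2, 6]]
Trace = 10 + 6 = 16
Determinant = 10*6 - (2)^2 = 56
Discriminant = (16)^2 - 4*56 = 32.0
Eigenvalues: lambda_1 = 5.1716, lambda_2 = 10.8284
The function is convex.

1


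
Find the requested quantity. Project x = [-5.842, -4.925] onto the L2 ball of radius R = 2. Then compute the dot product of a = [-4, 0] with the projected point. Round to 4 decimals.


Step 1: Compute ||x|| (intermediates to 6 decimals).
||x|| = sqrt((-5.842)^2 + (-4.925)^2) = 7.640981
Step 2: Project.
Since ||x|| > R, scale = R/||x|| = 2/7.640981 = 0.261746, proj(x) = scale * x
proj(x) = [-1.52912, -1.289099]
Step 3: Dot product.
a^T * proj(x) = -4*(-1.52912) + 0*(-1.289099) = 6.1165


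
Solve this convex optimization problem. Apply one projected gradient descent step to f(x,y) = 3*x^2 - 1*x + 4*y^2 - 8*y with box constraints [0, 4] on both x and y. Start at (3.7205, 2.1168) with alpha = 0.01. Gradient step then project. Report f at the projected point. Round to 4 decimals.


Step 1: Compute gradient at (3.7205, 2.1168).
grad_x = 2*3*3.7205 - 1 = 21.323
grad_y = 2*4*2.1168 - 8 = 8.9344
Step 2: Gradient step.
x_raw = 3.7205 - 0.01*21.323 = 3.5073
y_raw = 2.1168 - 0.01*8.9344 = 2.0275
Step 3: Project onto [0, 4].
x_proj = clip(3.5073) = 3.5073
y_proj = clip(2.0275) = 2.0275
Step 4: Evaluate f.
f(3.5073, 2.0275) = 33.6182


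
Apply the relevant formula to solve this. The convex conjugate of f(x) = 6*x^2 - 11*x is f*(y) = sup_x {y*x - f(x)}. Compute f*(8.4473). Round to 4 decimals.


f*(y) = sup_x {y*x - a*x^2 - b*x} = sup_x {(y-b)*x - a*x^2}
FOC: (y - b) - 2a*x = 0 => x* = (y - b)/(2a)
x* = (8.4473 + 11)/(2*6) = 1.6206
f*(8.4473) = (y-b)^2/(4a) = (8.4473 + 11)^2/(4*6)
= 378.1975/24 = 15.7582


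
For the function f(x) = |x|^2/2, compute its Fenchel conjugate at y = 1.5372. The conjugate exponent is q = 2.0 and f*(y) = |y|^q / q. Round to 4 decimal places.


The conjugate exponent q satisfies 1/p + 1/q = 1.
p = 2, so q = 2/(2 - 1) = 2.0
|y|^q = 1.5372^2.0 = 2.363
f*(1.5372) = 2.363 / 2.0 = 1.1815


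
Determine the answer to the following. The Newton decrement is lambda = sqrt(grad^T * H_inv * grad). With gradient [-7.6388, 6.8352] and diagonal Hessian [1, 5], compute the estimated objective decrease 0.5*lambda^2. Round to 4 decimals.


Step 1: H is diagonal, so H^(-1) * g = [-7.6388, 1.367].
Step 2: g^T H^(-1) g = sum_i g_i^2 / H_ii
  = (-7.6388)^2/1 + (6.8352)^2/5
  = 58.3513 + 9.344 = 67.6953
Step 3: Objective decrease = 0.5 * g^T H^(-1) g = 33.8476


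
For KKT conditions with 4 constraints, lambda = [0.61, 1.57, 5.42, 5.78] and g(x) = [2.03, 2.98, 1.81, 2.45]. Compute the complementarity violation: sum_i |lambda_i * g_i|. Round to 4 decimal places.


KKT complementary slackness check:
lambda_1 * g_1 = 0.61 * 2.03 = 1.2383
lambda_2 * g_2 = 1.57 * 2.98 = 4.6786
lambda_3 * g_3 = 5.42 * 1.81 = 9.8102
lambda_4 * g_4 = 5.78 * 2.45 = 14.161
Total violation = 1.2383 + 4.6786 + 9.8102 + 14.161 = 29.8881


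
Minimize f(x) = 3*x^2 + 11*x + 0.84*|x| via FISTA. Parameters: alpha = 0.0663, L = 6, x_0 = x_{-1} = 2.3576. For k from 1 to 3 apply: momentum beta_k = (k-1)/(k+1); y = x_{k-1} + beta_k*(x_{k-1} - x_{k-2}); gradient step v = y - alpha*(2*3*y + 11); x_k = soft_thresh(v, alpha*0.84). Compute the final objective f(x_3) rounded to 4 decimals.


FISTA on f(x) = 3*x^2 + 11*x + 0.84*|x|
L = 6, alpha = 0.0663
Iteration 1: beta = 0.0, y = 2.3576 + 0.0*(2.3576 - 2.3576) = 2.3576
  grad(y) = 25.1456, v = y - alpha*grad = 0.6904
  prox(v) = soft_thresh(0.6904, 0.0557) = 0.6348
Iteration 2: beta = 0.3333, y = 0.6348 + 0.3333*(0.6348 - 2.3576) = 0.0605
  grad(y) = 11.3628, v = y - alpha*grad = -0.6929
  prox(v) = soft_thresh(-0.6929, 0.0557) = -0.6372
Iteration 3: beta = 0.5, y = -0.6372 + 0.5*(-0.6372 - 0.6348) = -1.2732
  grad(y) = 3.361, v = y - alpha*grad = -1.496
  prox(v) = soft_thresh(-1.496, 0.0557) = -1.4403
f(x_3) = 3*(-1.4403)^2 + 11*(-1.4403) + 0.84*|-1.4403| = -8.4101


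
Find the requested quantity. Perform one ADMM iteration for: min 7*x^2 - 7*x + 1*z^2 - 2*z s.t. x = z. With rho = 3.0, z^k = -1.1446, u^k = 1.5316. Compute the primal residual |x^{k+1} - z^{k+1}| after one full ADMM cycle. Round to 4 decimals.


ADMM iteration with rho = 3.0, z^k = -1.1446, u^k = 1.5316
Step 1: x-update.
Minimize 7*x^2 - 7*x + (3.0/2)*(x + 1.1446 + 1.5316)^2
FOC: (2*7 + 3.0)*x = 7 + 3.0*(-1.1446 - 1.5316)
x^{k+1} = -0.0605
Step 2: z-update.
Minimize 1*z^2 - 2*z + (3.0/2)*(-0.0605 - z + 1.5316)^2
FOC: (2*1 + 3.0)*z = 2 + 3.0*(-0.0605 + 1.5316)
z^{k+1} = 1.2827
Step 3: u-update.
u^{k+1} = 1.5316 - 0.0605 - 1.2827 = 0.1884
Step 4: Primal residual = |-0.0605 - 1.2827| = 1.3432


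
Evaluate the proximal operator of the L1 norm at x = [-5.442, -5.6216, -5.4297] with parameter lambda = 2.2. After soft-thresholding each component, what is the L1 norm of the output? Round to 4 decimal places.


Soft-thresholding with lambda = 2.2:
prox(-5.442) = sign(-5.442)*max(|-5.442| - 2.2, 0) = -3.242
prox(-5.6216) = sign(-5.6216)*max(|-5.6216| - 2.2, 0) = -3.4216
prox(-5.4297) = sign(-5.4297)*max(|-5.4297| - 2.2, 0) = -3.2297
prox(x) = [-3.242, -3.4216, -3.2297]
||prox(x)||_1 = 3.242 + 3.4216 + 3.2297 = 9.8933


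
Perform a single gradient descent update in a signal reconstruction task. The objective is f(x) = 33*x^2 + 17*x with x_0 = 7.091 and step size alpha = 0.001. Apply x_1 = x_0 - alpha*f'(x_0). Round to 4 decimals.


We compute the gradient at x_0 and apply the update.
f'(x) = 66*x + 17
f'(7.091) = 66*7.091 + 17 = 485.006
x_1 = 7.091 - 0.001*485.006 = 6.606


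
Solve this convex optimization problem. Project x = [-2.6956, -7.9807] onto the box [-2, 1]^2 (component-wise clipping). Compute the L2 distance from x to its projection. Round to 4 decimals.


Project each component onto [-2, 1].
clip(-2.6956) = -2.0, clip(-7.9807) = -2.0
Projection = [-2.0, -2.0]
Squared diffs: [0.4839, 35.7688]
Distance = sqrt(36.2527) = 6.021


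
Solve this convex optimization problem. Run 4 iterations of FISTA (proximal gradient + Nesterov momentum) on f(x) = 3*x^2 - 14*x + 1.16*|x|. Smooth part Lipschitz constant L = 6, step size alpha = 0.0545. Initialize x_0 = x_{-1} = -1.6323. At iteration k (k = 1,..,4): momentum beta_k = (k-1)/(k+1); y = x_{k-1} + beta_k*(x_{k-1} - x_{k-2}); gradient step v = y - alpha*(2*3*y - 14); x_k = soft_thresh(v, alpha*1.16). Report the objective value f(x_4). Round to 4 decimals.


FISTA on f(x) = 3*x^2 - 14*x + 1.16*|x|
L = 6, alpha = 0.0545
Iteration 1: beta = 0.0, y = -1.6323 + 0.0*(-1.6323 + 1.6323) = -1.6323
  grad(y) = -23.7938, v = y - alpha*grad = -0.3355
  prox(v) = soft_thresh(-0.3355, 0.0632) = -0.2723
Iteration 2: beta = 0.3333, y = -0.2723 + 0.3333*(-0.2723 + 1.6323) = 0.181
  grad(y) = -12.9139, v = y - alpha*grad = 0.8848
  prox(v) = soft_thresh(0.8848, 0.0632) = 0.8216
Iteration 3: beta = 0.5, y = 0.8216 + 0.5*(0.8216 + 0.2723) = 1.3686
  grad(y) = -5.7887, v = y - alpha*grad = 1.684
  prox(v) = soft_thresh(1.684, 0.0632) = 1.6208
Iteration 4: beta = 0.6, y = 1.6208 + 0.6*(1.6208 - 0.8216) = 2.1004
  grad(y) = -1.3979, v = y - alpha*grad = 2.1765
  prox(v) = soft_thresh(2.1765, 0.0632) = 2.1133
f(x_4) = 3*2.1133^2 - 14*2.1133 + 1.16*|2.1133| = -13.7367


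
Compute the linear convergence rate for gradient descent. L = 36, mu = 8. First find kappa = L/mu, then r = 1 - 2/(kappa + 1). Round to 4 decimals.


Step 1: Compute the condition number.
kappa = L/mu = 36/8 = 4.5
Step 2: Compute the convergence rate.
r = 1 - 2/(kappa + 1) = 1 - 2*mu/(L + mu) = (L - mu)/(L + mu) = 28/44 = 0.6364


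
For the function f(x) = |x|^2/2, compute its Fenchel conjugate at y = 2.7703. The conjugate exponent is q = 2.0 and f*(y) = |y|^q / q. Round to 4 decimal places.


The conjugate exponent q satisfies 1/p + 1/q = 1.
p = 2, so q = 2/(2 - 1) = 2.0
|y|^q = 2.7703^2.0 = 7.6746
f*(2.7703) = 7.6746 / 2.0 = 3.8373


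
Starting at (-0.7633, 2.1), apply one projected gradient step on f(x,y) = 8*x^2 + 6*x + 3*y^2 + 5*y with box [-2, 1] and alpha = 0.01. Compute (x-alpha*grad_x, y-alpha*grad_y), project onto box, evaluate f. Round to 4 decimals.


Step 1: Compute gradient at (-0.7633, 2.1).
grad_x = 2*8*-0.7633 + 6 = -6.2128
grad_y = 2*3*2.1 + 5 = 17.6
Step 2: Gradient step.
x_raw = -0.7633 - 0.01*-6.2128 = -0.7012
y_raw = 2.1 - 0.01*17.6 = 1.924
Step 3: Project onto [-2, 1].
x_proj = clip(-0.7012) = -0.7012
y_proj = clip(1.924) = 1.0
Step 4: Evaluate f.
f(-0.7012, 1.0) = 7.7261


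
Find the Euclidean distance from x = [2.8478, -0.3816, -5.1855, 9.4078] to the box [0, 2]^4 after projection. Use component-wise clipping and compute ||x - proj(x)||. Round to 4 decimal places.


Project each component onto [0, 2].
clip(2.8478) = 2.0, clip(-0.3816) = 0.0, clip(-5.1855) = 0.0, clip(9.4078) = 2.0
Projection = [2.0, 0.0, 0.0, 2.0]
Squared diffs: [0.7188, 0.1456, 26.8894, 54.8755]
Distance = sqrt(82.6293) = 9.0901


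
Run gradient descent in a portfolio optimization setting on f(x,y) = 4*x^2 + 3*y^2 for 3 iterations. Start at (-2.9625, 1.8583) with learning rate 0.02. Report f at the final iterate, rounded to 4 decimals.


Gradient descent on f(x,y) = 4*x^2 + 3*y^2.
Starting point: (-2.9625, 1.8583), alpha = 0.02
Step 1: grad_x = 2*4*-2.9625 = -23.7, grad_y = 2*3*1.8583 = 11.1498
  x_1 = -2.9625 - 0.02*-23.7 = -2.4885
  y_1 = 1.8583 - 0.02*11.1498 = 1.6353
Step 2: grad_x = 2*4*-2.4885 = -19.908, grad_y = 2*3*1.6353 = 9.8118
  x_2 = -2.4885 - 0.02*-19.908 = -2.0903
  y_2 = 1.6353 - 0.02*9.8118 = 1.4391
Step 3: grad_x = 2*4*-2.0903 = -16.7227, grad_y = 2*3*1.4391 = 8.6344
  x_3 = -2.0903 - 0.02*-16.7227 = -1.7559
  y_3 = 1.4391 - 0.02*8.6344 = 1.2664
f(-1.7559, 1.2664) = 4*(-1.7559)^2 + 3*1.2664^2 = 17.1437


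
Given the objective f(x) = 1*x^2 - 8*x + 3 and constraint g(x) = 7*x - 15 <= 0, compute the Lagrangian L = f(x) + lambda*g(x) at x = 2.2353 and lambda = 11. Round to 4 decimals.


Step 1: Evaluate f(x).
f(2.2353) = 1*2.2353^2 - 8*2.2353 + 3 = -9.8858
Step 2: Evaluate g(x).
g(2.2353) = 7*2.2353 - 15 = 0.6471
Step 3: Compute Lagrangian.
L = -9.8858 + 11*0.6471 = -2.7677


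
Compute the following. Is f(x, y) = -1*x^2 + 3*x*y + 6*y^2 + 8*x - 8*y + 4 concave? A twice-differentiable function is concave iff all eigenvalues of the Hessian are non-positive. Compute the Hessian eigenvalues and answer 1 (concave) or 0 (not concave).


The Hessian of f(x,y) = -1*x^2 + 3*x*y + 6*y^2 + 8*x - 8*y + 4 is:
H = [[-2, 3], [3, 12]]
Trace = -2 + 12 = 10
Determinant = -2*12 - (3)^2 = -33
Discriminant = (10)^2 - 4*-33 = 232.0
Eigenvalues: lambda_1 = -2.6158, lambda_2 = 12.6158
The function is not concave.

0


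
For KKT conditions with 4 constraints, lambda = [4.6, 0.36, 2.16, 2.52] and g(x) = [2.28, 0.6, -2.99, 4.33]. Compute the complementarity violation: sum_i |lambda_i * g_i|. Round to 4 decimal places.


KKT complementary slackness check:
lambda_1 * g_1 = 4.6 * 2.28 = 10.488
lambda_2 * g_2 = 0.36 * 0.6 = 0.216
lambda_3 * g_3 = 2.16 * -2.99 = -6.4584
lambda_4 * g_4 = 2.52 * 4.33 = 10.9116
Total violation = 10.488 + 0.216 + 6.4584 + 10.9116 = 28.074


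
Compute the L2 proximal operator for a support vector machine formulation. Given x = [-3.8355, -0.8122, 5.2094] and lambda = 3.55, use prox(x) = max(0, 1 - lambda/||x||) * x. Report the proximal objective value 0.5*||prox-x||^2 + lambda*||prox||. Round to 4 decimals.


Step 1: Compute ||x||.
||x|| = 6.5199
Step 2: Compute scaling factor.
scale = max(0, 1 - 3.55/6.5199) = 0.4555
Step 3: prox(x) = [-1.7471, -0.37, 2.3729]
||prox(x)|| = 2.9699
Step 4: Proximal objective.
0.5*||prox-x||^2 = 6.3013
lambda*||prox|| = 10.5431
Total = 16.8443


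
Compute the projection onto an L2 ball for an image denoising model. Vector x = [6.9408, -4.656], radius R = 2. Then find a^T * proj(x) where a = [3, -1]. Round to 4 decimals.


Step 1: Compute ||x|| (intermediates to 6 decimals).
||x|| = sqrt(6.9408^2 + (-4.656)^2) = 8.357813
Step 2: Project.
Since ||x|| > R, scale = R/||x|| = 2/8.357813 = 0.239297, proj(x) = scale * x
proj(x) = [1.660913, -1.114167]
Step 3: Dot product.
a^T * proj(x) = 3*1.660913 - 1*(-1.114167) = 6.0969


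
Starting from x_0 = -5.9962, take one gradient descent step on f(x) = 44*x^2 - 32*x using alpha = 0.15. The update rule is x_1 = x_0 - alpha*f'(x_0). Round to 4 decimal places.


We compute the gradient at x_0 and apply the update.
f'(x) = 88*x - 32
f'(-5.9962) = 88*-5.9962 - 32 = -559.6656
x_1 = -5.9962 - 0.15*-559.6656 = 77.9536


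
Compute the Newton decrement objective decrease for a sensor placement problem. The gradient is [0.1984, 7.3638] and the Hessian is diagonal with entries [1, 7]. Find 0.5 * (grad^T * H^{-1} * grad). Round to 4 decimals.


Step 1: H is diagonal, so H^(-1) * g = [0.1984, 1.052].
Step 2: g^T H^(-1) g = sum_i g_i^2 / H_ii
  = (0.1984)^2/1 + (7.3638)^2/7
  = 0.0394 + 7.7465 = 7.7859
Step 3: Objective decrease = 0.5 * g^T H^(-1) g = 3.8929


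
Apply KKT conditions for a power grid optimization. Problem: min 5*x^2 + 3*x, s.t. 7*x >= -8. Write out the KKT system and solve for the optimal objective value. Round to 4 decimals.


Step 1: Try lambda = 0 (constraint inactive).
Stationarity: 2*5*x + 3 = 0
x* = -3/(2*5) = -0.3
Check constraint: 7*-0.3 = -2.1 >= -8 -- satisfied.
Step 2: Compute optimal value.
f(x*) = 5*(-0.3)^2 + 3*(-0.3) = -0.45


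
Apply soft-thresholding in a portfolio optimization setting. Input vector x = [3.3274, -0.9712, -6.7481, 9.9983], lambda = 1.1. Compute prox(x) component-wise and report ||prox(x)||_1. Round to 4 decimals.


Soft-thresholding with lambda = 1.1:
prox(3.3274) = sign(3.3274)*max(|3.3274| - 1.1, 0) = 2.2274
prox(-0.9712) = sign(-0.9712)*max(|-0.9712| - 1.1, 0) = 0.0
prox(-6.7481) = sign(-6.7481)*max(|-6.7481| - 1.1, 0) = -5.6481
prox(9.9983) = sign(9.9983)*max(|9.9983| - 1.1, 0) = 8.8983
prox(x) = [2.2274, 0.0, -5.6481, 8.8983]
||prox(x)||_1 = 2.2274 + 0.0 + 5.6481 + 8.8983 = 16.7738


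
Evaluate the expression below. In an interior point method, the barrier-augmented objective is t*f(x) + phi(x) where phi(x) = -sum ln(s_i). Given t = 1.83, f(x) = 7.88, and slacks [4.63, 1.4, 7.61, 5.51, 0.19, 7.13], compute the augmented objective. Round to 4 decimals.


Step 1: Compute log-barrier.
ln values: [1.5326, 0.3365, 2.0295, 1.7066, -1.6607, 1.9643]
phi = -(1.5326 + 0.3365 + 2.0295 + 1.7066 - 1.6607 + 1.9643) = -5.9086
Step 2: Compute augmented objective.
t*f(x) = 1.83*7.88 = 14.4204
Total = 14.4204 - 5.9086 = 8.5118


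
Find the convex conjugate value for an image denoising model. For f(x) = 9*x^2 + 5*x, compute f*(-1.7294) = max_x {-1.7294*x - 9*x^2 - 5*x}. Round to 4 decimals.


f*(y) = sup_x {y*x - a*x^2 - b*x} = sup_x {(y-b)*x - a*x^2}
FOC: (y - b) - 2a*x = 0 => x* = (y - b)/(2a)
x* = (-1.7294 - 5)/(2*9) = -0.3739
f*(-1.7294) = (y-b)^2/(4a) = (-1.7294 - 5)^2/(4*9)
= 45.2848/36 = 1.2579
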